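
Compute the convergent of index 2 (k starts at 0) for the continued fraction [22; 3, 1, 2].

Using pₖ = aₖpₖ₋₁ + pₖ₋₂, qₖ = aₖqₖ₋₁ + qₖ₋₂ (with p₋₁=1, p₋₂=0, q₋₁=0, q₋₂=1):
  k=0: a=22, p=22, q=1
  k=1: a=3, p=67, q=3
  k=2: a=1, p=89, q=4

89/4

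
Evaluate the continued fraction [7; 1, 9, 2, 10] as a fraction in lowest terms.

1739/220

Fold from the inside: start with 10/1.
  2 + 1/10 = 21/10
  9 + 10/21 = 199/21
  1 + 21/199 = 220/199
  7 + 199/220 = 1739/220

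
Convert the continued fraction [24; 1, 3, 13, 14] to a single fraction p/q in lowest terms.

18467/746

Using pₖ = aₖpₖ₋₁ + pₖ₋₂ and qₖ = aₖqₖ₋₁ + qₖ₋₂:
  k=0: a=24, p=24, q=1
  k=1: a=1, p=25, q=1
  k=2: a=3, p=99, q=4
  k=3: a=13, p=1312, q=53
  k=4: a=14, p=18467, q=746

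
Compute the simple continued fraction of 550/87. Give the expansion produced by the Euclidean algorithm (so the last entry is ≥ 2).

[6; 3, 9, 3]

550 = 6*87 + 28
87 = 3*28 + 3
28 = 9*3 + 1
3 = 3*1 + 0  (stop)
So 550/87 = [6; 3, 9, 3].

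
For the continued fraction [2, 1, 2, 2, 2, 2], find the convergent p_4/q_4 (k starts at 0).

Using pₖ = aₖpₖ₋₁ + pₖ₋₂, qₖ = aₖqₖ₋₁ + qₖ₋₂ (with p₋₁=1, p₋₂=0, q₋₁=0, q₋₂=1):
  k=0: a=2, p=2, q=1
  k=1: a=1, p=3, q=1
  k=2: a=2, p=8, q=3
  k=3: a=2, p=19, q=7
  k=4: a=2, p=46, q=17

46/17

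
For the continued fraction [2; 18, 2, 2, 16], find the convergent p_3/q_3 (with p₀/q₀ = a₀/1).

189/92

Using pₖ = aₖpₖ₋₁ + pₖ₋₂, qₖ = aₖqₖ₋₁ + qₖ₋₂ (with p₋₁=1, p₋₂=0, q₋₁=0, q₋₂=1):
  k=0: a=2, p=2, q=1
  k=1: a=18, p=37, q=18
  k=2: a=2, p=76, q=37
  k=3: a=2, p=189, q=92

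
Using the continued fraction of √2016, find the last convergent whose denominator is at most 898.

√2016 = [44; 1, 8, 1, 88, …] (period length 4).
Convergents:
  p_0/q_0 = 44/1
  p_1/q_1 = 45/1
  p_2/q_2 = 404/9
  p_3/q_3 = 449/10
  p_4/q_4 = 39916/889
  p_5/q_5 = 40365/899
q_4 = 889 ≤ 898 < 899 = q_5, so the answer is 39916/889.

39916/889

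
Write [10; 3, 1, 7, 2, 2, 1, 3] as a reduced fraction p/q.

8719/850

Using pₖ = aₖpₖ₋₁ + pₖ₋₂ and qₖ = aₖqₖ₋₁ + qₖ₋₂:
  k=0: a=10, p=10, q=1
  k=1: a=3, p=31, q=3
  k=2: a=1, p=41, q=4
  k=3: a=7, p=318, q=31
  k=4: a=2, p=677, q=66
  k=5: a=2, p=1672, q=163
  k=6: a=1, p=2349, q=229
  k=7: a=3, p=8719, q=850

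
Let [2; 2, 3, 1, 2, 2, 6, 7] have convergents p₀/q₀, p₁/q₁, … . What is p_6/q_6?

925/379

Using pₖ = aₖpₖ₋₁ + pₖ₋₂, qₖ = aₖqₖ₋₁ + qₖ₋₂ (with p₋₁=1, p₋₂=0, q₋₁=0, q₋₂=1):
  k=0: a=2, p=2, q=1
  k=1: a=2, p=5, q=2
  k=2: a=3, p=17, q=7
  k=3: a=1, p=22, q=9
  k=4: a=2, p=61, q=25
  k=5: a=2, p=144, q=59
  k=6: a=6, p=925, q=379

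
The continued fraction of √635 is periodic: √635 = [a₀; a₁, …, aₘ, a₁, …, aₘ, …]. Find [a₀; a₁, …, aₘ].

a₀ = ⌊√635⌋ = 25.
With m₀=0, d₀=1 and mₖ₊₁ = dₖaₖ − mₖ, dₖ₊₁ = (n − mₖ₊₁²)/dₖ, aₖ₊₁ = ⌊(a₀+mₖ₊₁)/dₖ₊₁⌋:
  k=1: m=25, d=10, a=5
  k=2: m=25, d=1, a=50
d=1 and a=2a₀=50 at k=2, so the next step gives (m, d) = (25, 10) again — its k=1 value — and the period has length 2.

[25; 5, 50]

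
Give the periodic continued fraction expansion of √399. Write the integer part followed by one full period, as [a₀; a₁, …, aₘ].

[19; 1, 38]

a₀ = ⌊√399⌋ = 19.
With m₀=0, d₀=1 and mₖ₊₁ = dₖaₖ − mₖ, dₖ₊₁ = (n − mₖ₊₁²)/dₖ, aₖ₊₁ = ⌊(a₀+mₖ₊₁)/dₖ₊₁⌋:
  k=1: m=19, d=38, a=1
  k=2: m=19, d=1, a=38
d=1 and a=2a₀=38 at k=2, so the next step gives (m, d) = (19, 38) again — its k=1 value — and the period has length 2.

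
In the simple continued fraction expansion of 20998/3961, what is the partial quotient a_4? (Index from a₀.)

7

20998 = 5·3961 + 1193   →  a_0 = 5
3961 = 3·1193 + 382   →  a_1 = 3
1193 = 3·382 + 47   →  a_2 = 3
382 = 8·47 + 6   →  a_3 = 8
47 = 7·6 + 5   →  a_4 = 7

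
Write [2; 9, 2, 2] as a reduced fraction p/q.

Fold from the inside: start with 2/1.
  2 + 1/2 = 5/2
  9 + 2/5 = 47/5
  2 + 5/47 = 99/47

99/47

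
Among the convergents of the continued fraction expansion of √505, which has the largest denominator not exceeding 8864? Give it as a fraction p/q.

72765/3238

√505 = [22; 2, 8, 2, 44, …] (period length 4).
Convergents:
  p_0/q_0 = 22/1
  p_1/q_1 = 45/2
  p_2/q_2 = 382/17
  p_3/q_3 = 809/36
  p_4/q_4 = 35978/1601
  p_5/q_5 = 72765/3238
  p_6/q_6 = 618098/27505
q_5 = 3238 ≤ 8864 < 27505 = q_6, so the answer is 72765/3238.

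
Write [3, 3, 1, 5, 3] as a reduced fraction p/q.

238/73

Fold from the inside: start with 3/1.
  5 + 1/3 = 16/3
  1 + 3/16 = 19/16
  3 + 16/19 = 73/19
  3 + 19/73 = 238/73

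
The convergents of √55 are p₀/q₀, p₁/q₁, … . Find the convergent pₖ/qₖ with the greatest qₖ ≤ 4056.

15841/2136

√55 = [7; 2, 2, 2, 14, …] (period length 4).
Convergents:
  p_0/q_0 = 7/1
  p_1/q_1 = 15/2
  p_2/q_2 = 37/5
  p_3/q_3 = 89/12
  p_4/q_4 = 1283/173
  p_5/q_5 = 2655/358
  p_6/q_6 = 6593/889
  p_7/q_7 = 15841/2136
  p_8/q_8 = 228367/30793
q_7 = 2136 ≤ 4056 < 30793 = q_8, so the answer is 15841/2136.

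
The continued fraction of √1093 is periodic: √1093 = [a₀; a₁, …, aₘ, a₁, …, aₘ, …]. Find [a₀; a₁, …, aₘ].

a₀ = ⌊√1093⌋ = 33.
With m₀=0, d₀=1 and mₖ₊₁ = dₖaₖ − mₖ, dₖ₊₁ = (n − mₖ₊₁²)/dₖ, aₖ₊₁ = ⌊(a₀+mₖ₊₁)/dₖ₊₁⌋:
  k=1: m=33, d=4, a=16
  k=2: m=31, d=33, a=1
  k=3: m=2, d=33, a=1
  k=4: m=31, d=4, a=16
  k=5: m=33, d=1, a=66
d=1 and a=2a₀=66 at k=5, so the next step gives (m, d) = (33, 4) again — its k=1 value — and the period has length 5.

[33; 16, 1, 1, 16, 66]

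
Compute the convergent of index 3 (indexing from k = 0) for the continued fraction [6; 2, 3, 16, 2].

733/114

Using pₖ = aₖpₖ₋₁ + pₖ₋₂, qₖ = aₖqₖ₋₁ + qₖ₋₂ (with p₋₁=1, p₋₂=0, q₋₁=0, q₋₂=1):
  k=0: a=6, p=6, q=1
  k=1: a=2, p=13, q=2
  k=2: a=3, p=45, q=7
  k=3: a=16, p=733, q=114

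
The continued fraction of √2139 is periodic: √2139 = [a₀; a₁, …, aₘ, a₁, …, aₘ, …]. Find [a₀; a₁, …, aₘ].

[46; 4, 92]

a₀ = ⌊√2139⌋ = 46.
With m₀=0, d₀=1 and mₖ₊₁ = dₖaₖ − mₖ, dₖ₊₁ = (n − mₖ₊₁²)/dₖ, aₖ₊₁ = ⌊(a₀+mₖ₊₁)/dₖ₊₁⌋:
  k=1: m=46, d=23, a=4
  k=2: m=46, d=1, a=92
d=1 and a=2a₀=92 at k=2, so the next step gives (m, d) = (46, 23) again — its k=1 value — and the period has length 2.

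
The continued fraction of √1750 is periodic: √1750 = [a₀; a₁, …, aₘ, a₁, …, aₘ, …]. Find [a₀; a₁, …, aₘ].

a₀ = ⌊√1750⌋ = 41.
With m₀=0, d₀=1 and mₖ₊₁ = dₖaₖ − mₖ, dₖ₊₁ = (n − mₖ₊₁²)/dₖ, aₖ₊₁ = ⌊(a₀+mₖ₊₁)/dₖ₊₁⌋:
  k=1: m=41, d=69, a=1
  k=2: m=28, d=14, a=4
  k=3: m=28, d=69, a=1
  k=4: m=41, d=1, a=82
d=1 and a=2a₀=82 at k=4, so the next step gives (m, d) = (41, 69) again — its k=1 value — and the period has length 4.

[41; 1, 4, 1, 82]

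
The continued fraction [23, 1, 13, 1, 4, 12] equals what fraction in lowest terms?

Using pₖ = aₖpₖ₋₁ + pₖ₋₂ and qₖ = aₖqₖ₋₁ + qₖ₋₂:
  k=0: a=23, p=23, q=1
  k=1: a=1, p=24, q=1
  k=2: a=13, p=335, q=14
  k=3: a=1, p=359, q=15
  k=4: a=4, p=1771, q=74
  k=5: a=12, p=21611, q=903

21611/903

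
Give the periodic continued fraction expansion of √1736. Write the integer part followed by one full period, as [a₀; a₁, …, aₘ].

a₀ = ⌊√1736⌋ = 41.

[41; 1, 1, 1, 82]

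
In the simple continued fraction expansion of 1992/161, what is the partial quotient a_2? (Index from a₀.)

1

1992 = 12·161 + 60   →  a_0 = 12
161 = 2·60 + 41   →  a_1 = 2
60 = 1·41 + 19   →  a_2 = 1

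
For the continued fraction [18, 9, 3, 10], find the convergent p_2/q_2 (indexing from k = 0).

507/28

Using pₖ = aₖpₖ₋₁ + pₖ₋₂, qₖ = aₖqₖ₋₁ + qₖ₋₂ (with p₋₁=1, p₋₂=0, q₋₁=0, q₋₂=1):
  k=0: a=18, p=18, q=1
  k=1: a=9, p=163, q=9
  k=2: a=3, p=507, q=28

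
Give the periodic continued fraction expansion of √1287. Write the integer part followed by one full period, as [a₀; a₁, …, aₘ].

[35; 1, 6, 1, 70]

a₀ = ⌊√1287⌋ = 35.
With m₀=0, d₀=1 and mₖ₊₁ = dₖaₖ − mₖ, dₖ₊₁ = (n − mₖ₊₁²)/dₖ, aₖ₊₁ = ⌊(a₀+mₖ₊₁)/dₖ₊₁⌋:
  k=1: m=35, d=62, a=1
  k=2: m=27, d=9, a=6
  k=3: m=27, d=62, a=1
  k=4: m=35, d=1, a=70
d=1 and a=2a₀=70 at k=4, so the next step gives (m, d) = (35, 62) again — its k=1 value — and the period has length 4.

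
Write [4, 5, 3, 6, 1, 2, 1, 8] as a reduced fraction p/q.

16547/3951

Fold from the inside: start with 8/1.
  1 + 1/8 = 9/8
  2 + 8/9 = 26/9
  1 + 9/26 = 35/26
  6 + 26/35 = 236/35
  3 + 35/236 = 743/236
  5 + 236/743 = 3951/743
  4 + 743/3951 = 16547/3951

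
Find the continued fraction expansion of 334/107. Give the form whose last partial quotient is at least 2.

[3; 8, 4, 3]

334 = 3·107 + 13
107 = 8·13 + 3
13 = 4·3 + 1
3 = 3·1 + 0  (stop)
So 334/107 = [3; 8, 4, 3].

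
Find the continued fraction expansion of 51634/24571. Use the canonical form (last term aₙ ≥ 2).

51634 = 2*24571 + 2492
24571 = 9*2492 + 2143
2492 = 1*2143 + 349
2143 = 6*349 + 49
349 = 7*49 + 6
49 = 8*6 + 1
6 = 6*1 + 0  (stop)
So 51634/24571 = [2; 9, 1, 6, 7, 8, 6].

[2; 9, 1, 6, 7, 8, 6]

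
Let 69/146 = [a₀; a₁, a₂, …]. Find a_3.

1

69 = 0·146 + 69   →  a_0 = 0
146 = 2·69 + 8   →  a_1 = 2
69 = 8·8 + 5   →  a_2 = 8
8 = 1·5 + 3   →  a_3 = 1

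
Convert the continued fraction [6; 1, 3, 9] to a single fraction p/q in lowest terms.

250/37

Fold from the inside: start with 9/1.
  3 + 1/9 = 28/9
  1 + 9/28 = 37/28
  6 + 28/37 = 250/37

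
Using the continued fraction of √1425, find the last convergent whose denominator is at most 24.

151/4

√1425 = [37; 1, 2, 1, 74, …] (period length 4).
Convergents:
  p_0/q_0 = 37/1
  p_1/q_1 = 38/1
  p_2/q_2 = 113/3
  p_3/q_3 = 151/4
  p_4/q_4 = 11287/299
q_3 = 4 ≤ 24 < 299 = q_4, so the answer is 151/4.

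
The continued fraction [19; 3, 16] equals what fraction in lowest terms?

947/49

Using pₖ = aₖpₖ₋₁ + pₖ₋₂ and qₖ = aₖqₖ₋₁ + qₖ₋₂:
  k=0: a=19, p=19, q=1
  k=1: a=3, p=58, q=3
  k=2: a=16, p=947, q=49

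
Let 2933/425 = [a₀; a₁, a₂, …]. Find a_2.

2933 = 6·425 + 383   →  a_0 = 6
425 = 1·383 + 42   →  a_1 = 1
383 = 9·42 + 5   →  a_2 = 9

9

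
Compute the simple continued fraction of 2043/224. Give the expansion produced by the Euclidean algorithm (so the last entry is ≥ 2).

2043 = 9·224 + 27
224 = 8·27 + 8
27 = 3·8 + 3
8 = 2·3 + 2
3 = 1·2 + 1
2 = 2·1 + 0  (stop)
So 2043/224 = [9; 8, 3, 2, 1, 2].

[9; 8, 3, 2, 1, 2]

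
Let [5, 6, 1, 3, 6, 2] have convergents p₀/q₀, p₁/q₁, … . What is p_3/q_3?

Using pₖ = aₖpₖ₋₁ + pₖ₋₂, qₖ = aₖqₖ₋₁ + qₖ₋₂ (with p₋₁=1, p₋₂=0, q₋₁=0, q₋₂=1):
  k=0: a=5, p=5, q=1
  k=1: a=6, p=31, q=6
  k=2: a=1, p=36, q=7
  k=3: a=3, p=139, q=27

139/27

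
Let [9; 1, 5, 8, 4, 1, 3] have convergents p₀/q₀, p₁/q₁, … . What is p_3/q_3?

Using pₖ = aₖpₖ₋₁ + pₖ₋₂, qₖ = aₖqₖ₋₁ + qₖ₋₂ (with p₋₁=1, p₋₂=0, q₋₁=0, q₋₂=1):
  k=0: a=9, p=9, q=1
  k=1: a=1, p=10, q=1
  k=2: a=5, p=59, q=6
  k=3: a=8, p=482, q=49

482/49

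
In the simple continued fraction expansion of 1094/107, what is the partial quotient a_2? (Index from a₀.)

1094 = 10·107 + 24   →  a_0 = 10
107 = 4·24 + 11   →  a_1 = 4
24 = 2·11 + 2   →  a_2 = 2

2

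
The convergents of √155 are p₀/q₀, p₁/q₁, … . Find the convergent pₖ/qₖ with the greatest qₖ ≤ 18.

√155 = [12; 2, 4, 2, 24, …] (period length 4).
Convergents:
  p_0/q_0 = 12/1
  p_1/q_1 = 25/2
  p_2/q_2 = 112/9
  p_3/q_3 = 249/20
q_2 = 9 ≤ 18 < 20 = q_3, so the answer is 112/9.

112/9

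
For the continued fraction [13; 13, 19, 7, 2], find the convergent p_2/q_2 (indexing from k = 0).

3243/248

Using pₖ = aₖpₖ₋₁ + pₖ₋₂, qₖ = aₖqₖ₋₁ + qₖ₋₂ (with p₋₁=1, p₋₂=0, q₋₁=0, q₋₂=1):
  k=0: a=13, p=13, q=1
  k=1: a=13, p=170, q=13
  k=2: a=19, p=3243, q=248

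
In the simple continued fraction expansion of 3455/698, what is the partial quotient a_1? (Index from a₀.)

3455 = 4·698 + 663   →  a_0 = 4
698 = 1·663 + 35   →  a_1 = 1

1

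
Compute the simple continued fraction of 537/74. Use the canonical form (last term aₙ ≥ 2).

537 = 7·74 + 19
74 = 3·19 + 17
19 = 1·17 + 2
17 = 8·2 + 1
2 = 2·1 + 0  (stop)
So 537/74 = [7; 3, 1, 8, 2].

[7; 3, 1, 8, 2]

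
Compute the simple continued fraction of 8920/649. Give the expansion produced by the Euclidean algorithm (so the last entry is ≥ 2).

[13; 1, 2, 1, 10, 15]

8920 = 13*649 + 483
649 = 1*483 + 166
483 = 2*166 + 151
166 = 1*151 + 15
151 = 10*15 + 1
15 = 15*1 + 0  (stop)
So 8920/649 = [13; 1, 2, 1, 10, 15].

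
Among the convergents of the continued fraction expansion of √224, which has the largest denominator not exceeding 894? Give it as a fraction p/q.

13006/869

√224 = [14; 1, 28, …] (period length 2).
Convergents:
  p_0/q_0 = 14/1
  p_1/q_1 = 15/1
  p_2/q_2 = 434/29
  p_3/q_3 = 449/30
  p_4/q_4 = 13006/869
  p_5/q_5 = 13455/899
q_4 = 869 ≤ 894 < 899 = q_5, so the answer is 13006/869.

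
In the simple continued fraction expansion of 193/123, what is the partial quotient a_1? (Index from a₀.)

193 = 1·123 + 70   →  a_0 = 1
123 = 1·70 + 53   →  a_1 = 1

1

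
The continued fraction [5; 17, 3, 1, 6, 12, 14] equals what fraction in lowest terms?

403219/79720

Using pₖ = aₖpₖ₋₁ + pₖ₋₂ and qₖ = aₖqₖ₋₁ + qₖ₋₂:
  k=0: a=5, p=5, q=1
  k=1: a=17, p=86, q=17
  k=2: a=3, p=263, q=52
  k=3: a=1, p=349, q=69
  k=4: a=6, p=2357, q=466
  k=5: a=12, p=28633, q=5661
  k=6: a=14, p=403219, q=79720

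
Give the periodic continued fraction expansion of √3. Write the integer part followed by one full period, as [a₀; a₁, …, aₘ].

a₀ = ⌊√3⌋ = 1.
With m₀=0, d₀=1 and mₖ₊₁ = dₖaₖ − mₖ, dₖ₊₁ = (n − mₖ₊₁²)/dₖ, aₖ₊₁ = ⌊(a₀+mₖ₊₁)/dₖ₊₁⌋:
  k=1: m=1, d=2, a=1
  k=2: m=1, d=1, a=2
d=1 and a=2a₀=2 at k=2, so the next step gives (m, d) = (1, 2) again — its k=1 value — and the period has length 2.

[1; 1, 2]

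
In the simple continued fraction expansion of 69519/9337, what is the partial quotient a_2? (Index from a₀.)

69519 = 7·9337 + 4160   →  a_0 = 7
9337 = 2·4160 + 1017   →  a_1 = 2
4160 = 4·1017 + 92   →  a_2 = 4

4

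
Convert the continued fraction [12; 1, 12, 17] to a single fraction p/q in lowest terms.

2869/222

Fold from the inside: start with 17/1.
  12 + 1/17 = 205/17
  1 + 17/205 = 222/205
  12 + 205/222 = 2869/222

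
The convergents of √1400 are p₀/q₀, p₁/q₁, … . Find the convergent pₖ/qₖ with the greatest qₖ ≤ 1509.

33413/893

√1400 = [37; 2, 2, 2, 74, …] (period length 4).
Convergents:
  p_0/q_0 = 37/1
  p_1/q_1 = 75/2
  p_2/q_2 = 187/5
  p_3/q_3 = 449/12
  p_4/q_4 = 33413/893
  p_5/q_5 = 67275/1798
q_4 = 893 ≤ 1509 < 1798 = q_5, so the answer is 33413/893.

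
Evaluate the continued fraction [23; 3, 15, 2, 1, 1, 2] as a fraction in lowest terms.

14299/613

Fold from the inside: start with 2/1.
  1 + 1/2 = 3/2
  1 + 2/3 = 5/3
  2 + 3/5 = 13/5
  15 + 5/13 = 200/13
  3 + 13/200 = 613/200
  23 + 200/613 = 14299/613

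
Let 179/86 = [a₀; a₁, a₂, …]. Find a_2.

3

179 = 2·86 + 7   →  a_0 = 2
86 = 12·7 + 2   →  a_1 = 12
7 = 3·2 + 1   →  a_2 = 3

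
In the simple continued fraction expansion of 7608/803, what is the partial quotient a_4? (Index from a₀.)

7608 = 9·803 + 381   →  a_0 = 9
803 = 2·381 + 41   →  a_1 = 2
381 = 9·41 + 12   →  a_2 = 9
41 = 3·12 + 5   →  a_3 = 3
12 = 2·5 + 2   →  a_4 = 2

2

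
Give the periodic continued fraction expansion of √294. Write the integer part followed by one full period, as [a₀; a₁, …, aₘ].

[17; 6, 1, 4, 1, 6, 34]

a₀ = ⌊√294⌋ = 17.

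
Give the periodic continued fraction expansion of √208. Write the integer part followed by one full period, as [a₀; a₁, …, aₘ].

a₀ = ⌊√208⌋ = 14.
With m₀=0, d₀=1 and mₖ₊₁ = dₖaₖ − mₖ, dₖ₊₁ = (n − mₖ₊₁²)/dₖ, aₖ₊₁ = ⌊(a₀+mₖ₊₁)/dₖ₊₁⌋:
  k=1: m=14, d=12, a=2
  k=2: m=10, d=9, a=2
  k=3: m=8, d=16, a=1
  k=4: m=8, d=9, a=2
  k=5: m=10, d=12, a=2
  k=6: m=14, d=1, a=28
d=1 and a=2a₀=28 at k=6, so the next step gives (m, d) = (14, 12) again — its k=1 value — and the period has length 6.

[14; 2, 2, 1, 2, 2, 28]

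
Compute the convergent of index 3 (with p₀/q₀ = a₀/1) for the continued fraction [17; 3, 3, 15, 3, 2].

2647/153

Using pₖ = aₖpₖ₋₁ + pₖ₋₂, qₖ = aₖqₖ₋₁ + qₖ₋₂ (with p₋₁=1, p₋₂=0, q₋₁=0, q₋₂=1):
  k=0: a=17, p=17, q=1
  k=1: a=3, p=52, q=3
  k=2: a=3, p=173, q=10
  k=3: a=15, p=2647, q=153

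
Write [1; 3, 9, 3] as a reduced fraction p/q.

115/87

Fold from the inside: start with 3/1.
  9 + 1/3 = 28/3
  3 + 3/28 = 87/28
  1 + 28/87 = 115/87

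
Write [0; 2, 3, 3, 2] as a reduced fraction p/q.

Using pₖ = aₖpₖ₋₁ + pₖ₋₂ and qₖ = aₖqₖ₋₁ + qₖ₋₂:
  k=0: a=0, p=0, q=1
  k=1: a=2, p=1, q=2
  k=2: a=3, p=3, q=7
  k=3: a=3, p=10, q=23
  k=4: a=2, p=23, q=53

23/53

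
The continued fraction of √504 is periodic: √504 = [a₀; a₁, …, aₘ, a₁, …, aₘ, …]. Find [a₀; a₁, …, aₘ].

[22; 2, 4, 2, 44]

a₀ = ⌊√504⌋ = 22.
With m₀=0, d₀=1 and mₖ₊₁ = dₖaₖ − mₖ, dₖ₊₁ = (n − mₖ₊₁²)/dₖ, aₖ₊₁ = ⌊(a₀+mₖ₊₁)/dₖ₊₁⌋:
  k=1: m=22, d=20, a=2
  k=2: m=18, d=9, a=4
  k=3: m=18, d=20, a=2
  k=4: m=22, d=1, a=44
d=1 and a=2a₀=44 at k=4, so the next step gives (m, d) = (22, 20) again — its k=1 value — and the period has length 4.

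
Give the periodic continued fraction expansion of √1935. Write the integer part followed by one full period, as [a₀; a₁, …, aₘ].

[43; 1, 86]

a₀ = ⌊√1935⌋ = 43.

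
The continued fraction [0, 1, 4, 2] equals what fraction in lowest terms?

Fold from the inside: start with 2/1.
  4 + 1/2 = 9/2
  1 + 2/9 = 11/9
  0 + 9/11 = 9/11

9/11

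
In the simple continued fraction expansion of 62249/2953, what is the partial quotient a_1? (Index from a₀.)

62249 = 21·2953 + 236   →  a_0 = 21
2953 = 12·236 + 121   →  a_1 = 12

12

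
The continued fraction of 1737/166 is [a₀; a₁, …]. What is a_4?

1737 = 10·166 + 77   →  a_0 = 10
166 = 2·77 + 12   →  a_1 = 2
77 = 6·12 + 5   →  a_2 = 6
12 = 2·5 + 2   →  a_3 = 2
5 = 2·2 + 1   →  a_4 = 2

2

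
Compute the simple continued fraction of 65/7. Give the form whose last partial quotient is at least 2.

[9; 3, 2]

65 = 9*7 + 2
7 = 3*2 + 1
2 = 2*1 + 0  (stop)
So 65/7 = [9; 3, 2].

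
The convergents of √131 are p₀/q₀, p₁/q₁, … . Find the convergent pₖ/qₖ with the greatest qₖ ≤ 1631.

√131 = [11; 2, 4, 11, 4, 2, 22, …] (period length 6).
Convergents:
  p_0/q_0 = 11/1
  p_1/q_1 = 23/2
  p_2/q_2 = 103/9
  p_3/q_3 = 1156/101
  p_4/q_4 = 4727/413
  p_5/q_5 = 10610/927
  p_6/q_6 = 238147/20807
q_5 = 927 ≤ 1631 < 20807 = q_6, so the answer is 10610/927.

10610/927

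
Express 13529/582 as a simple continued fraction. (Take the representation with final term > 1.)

[23; 4, 14, 3, 3]

13529 = 23·582 + 143
582 = 4·143 + 10
143 = 14·10 + 3
10 = 3·3 + 1
3 = 3·1 + 0  (stop)
So 13529/582 = [23; 4, 14, 3, 3].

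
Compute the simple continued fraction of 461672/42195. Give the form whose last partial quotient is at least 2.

[10; 1, 16, 16, 17, 9]

461672 = 10×42195 + 39722
42195 = 1×39722 + 2473
39722 = 16×2473 + 154
2473 = 16×154 + 9
154 = 17×9 + 1
9 = 9×1 + 0  (stop)
So 461672/42195 = [10; 1, 16, 16, 17, 9].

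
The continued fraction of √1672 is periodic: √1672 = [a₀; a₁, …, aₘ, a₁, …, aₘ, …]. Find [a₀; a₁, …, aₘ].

[40; 1, 8, 10, 8, 1, 80]

a₀ = ⌊√1672⌋ = 40.
With m₀=0, d₀=1 and mₖ₊₁ = dₖaₖ − mₖ, dₖ₊₁ = (n − mₖ₊₁²)/dₖ, aₖ₊₁ = ⌊(a₀+mₖ₊₁)/dₖ₊₁⌋:
  k=1: m=40, d=72, a=1
  k=2: m=32, d=9, a=8
  k=3: m=40, d=8, a=10
  k=4: m=40, d=9, a=8
  k=5: m=32, d=72, a=1
  k=6: m=40, d=1, a=80
d=1 and a=2a₀=80 at k=6, so the next step gives (m, d) = (40, 72) again — its k=1 value — and the period has length 6.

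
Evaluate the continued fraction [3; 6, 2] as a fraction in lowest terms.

41/13

Fold from the inside: start with 2/1.
  6 + 1/2 = 13/2
  3 + 2/13 = 41/13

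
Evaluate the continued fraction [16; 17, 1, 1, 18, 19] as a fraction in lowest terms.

198257/12347

Fold from the inside: start with 19/1.
  18 + 1/19 = 343/19
  1 + 19/343 = 362/343
  1 + 343/362 = 705/362
  17 + 362/705 = 12347/705
  16 + 705/12347 = 198257/12347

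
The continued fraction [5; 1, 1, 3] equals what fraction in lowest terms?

39/7

Fold from the inside: start with 3/1.
  1 + 1/3 = 4/3
  1 + 3/4 = 7/4
  5 + 4/7 = 39/7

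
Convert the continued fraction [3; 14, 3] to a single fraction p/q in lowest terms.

132/43

Using pₖ = aₖpₖ₋₁ + pₖ₋₂ and qₖ = aₖqₖ₋₁ + qₖ₋₂:
  k=0: a=3, p=3, q=1
  k=1: a=14, p=43, q=14
  k=2: a=3, p=132, q=43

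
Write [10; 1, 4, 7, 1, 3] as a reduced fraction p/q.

1718/159

Fold from the inside: start with 3/1.
  1 + 1/3 = 4/3
  7 + 3/4 = 31/4
  4 + 4/31 = 128/31
  1 + 31/128 = 159/128
  10 + 128/159 = 1718/159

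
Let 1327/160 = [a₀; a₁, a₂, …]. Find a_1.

3

1327 = 8·160 + 47   →  a_0 = 8
160 = 3·47 + 19   →  a_1 = 3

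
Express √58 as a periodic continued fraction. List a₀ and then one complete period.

a₀ = ⌊√58⌋ = 7.
With m₀=0, d₀=1 and mₖ₊₁ = dₖaₖ − mₖ, dₖ₊₁ = (n − mₖ₊₁²)/dₖ, aₖ₊₁ = ⌊(a₀+mₖ₊₁)/dₖ₊₁⌋:
  k=1: m=7, d=9, a=1
  k=2: m=2, d=6, a=1
  k=3: m=4, d=7, a=1
  k=4: m=3, d=7, a=1
  k=5: m=4, d=6, a=1
  k=6: m=2, d=9, a=1
  k=7: m=7, d=1, a=14
d=1 and a=2a₀=14 at k=7, so the next step gives (m, d) = (7, 9) again — its k=1 value — and the period has length 7.

[7; 1, 1, 1, 1, 1, 1, 14]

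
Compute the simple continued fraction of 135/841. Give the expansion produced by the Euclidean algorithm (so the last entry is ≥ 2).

[0; 6, 4, 2, 1, 4, 2]

135 = 0×841 + 135
841 = 6×135 + 31
135 = 4×31 + 11
31 = 2×11 + 9
11 = 1×9 + 2
9 = 4×2 + 1
2 = 2×1 + 0  (stop)
So 135/841 = [0; 6, 4, 2, 1, 4, 2].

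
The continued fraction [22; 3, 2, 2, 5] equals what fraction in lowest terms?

Fold from the inside: start with 5/1.
  2 + 1/5 = 11/5
  2 + 5/11 = 27/11
  3 + 11/27 = 92/27
  22 + 27/92 = 2051/92

2051/92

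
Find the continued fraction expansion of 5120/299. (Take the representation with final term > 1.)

5120 = 17·299 + 37
299 = 8·37 + 3
37 = 12·3 + 1
3 = 3·1 + 0  (stop)
So 5120/299 = [17; 8, 12, 3].

[17; 8, 12, 3]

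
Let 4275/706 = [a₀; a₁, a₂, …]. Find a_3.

4275 = 6·706 + 39   →  a_0 = 6
706 = 18·39 + 4   →  a_1 = 18
39 = 9·4 + 3   →  a_2 = 9
4 = 1·3 + 1   →  a_3 = 1

1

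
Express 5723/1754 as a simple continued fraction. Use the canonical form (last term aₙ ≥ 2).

[3; 3, 1, 4, 8, 5, 2]

5723 = 3*1754 + 461
1754 = 3*461 + 371
461 = 1*371 + 90
371 = 4*90 + 11
90 = 8*11 + 2
11 = 5*2 + 1
2 = 2*1 + 0  (stop)
So 5723/1754 = [3; 3, 1, 4, 8, 5, 2].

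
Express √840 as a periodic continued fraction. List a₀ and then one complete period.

[28; 1, 56]

a₀ = ⌊√840⌋ = 28.
With m₀=0, d₀=1 and mₖ₊₁ = dₖaₖ − mₖ, dₖ₊₁ = (n − mₖ₊₁²)/dₖ, aₖ₊₁ = ⌊(a₀+mₖ₊₁)/dₖ₊₁⌋:
  k=1: m=28, d=56, a=1
  k=2: m=28, d=1, a=56
d=1 and a=2a₀=56 at k=2, so the next step gives (m, d) = (28, 56) again — its k=1 value — and the period has length 2.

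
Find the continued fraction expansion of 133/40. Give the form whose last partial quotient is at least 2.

133 = 3×40 + 13
40 = 3×13 + 1
13 = 13×1 + 0  (stop)
So 133/40 = [3; 3, 13].

[3; 3, 13]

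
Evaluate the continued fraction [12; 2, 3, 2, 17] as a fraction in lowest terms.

3470/279

Fold from the inside: start with 17/1.
  2 + 1/17 = 35/17
  3 + 17/35 = 122/35
  2 + 35/122 = 279/122
  12 + 122/279 = 3470/279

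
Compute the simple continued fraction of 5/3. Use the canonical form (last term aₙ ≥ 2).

5 = 1*3 + 2
3 = 1*2 + 1
2 = 2*1 + 0  (stop)
So 5/3 = [1; 1, 2].

[1; 1, 2]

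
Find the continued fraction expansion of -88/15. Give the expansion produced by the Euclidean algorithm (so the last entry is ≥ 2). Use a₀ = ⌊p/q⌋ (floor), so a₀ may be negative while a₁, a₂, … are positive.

-88 = -6×15 + 2
15 = 7×2 + 1
2 = 2×1 + 0  (stop)
So -88/15 = [-6; 7, 2].

[-6; 7, 2]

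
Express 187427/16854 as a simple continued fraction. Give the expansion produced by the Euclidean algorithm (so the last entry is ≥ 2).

187427 = 11×16854 + 2033
16854 = 8×2033 + 590
2033 = 3×590 + 263
590 = 2×263 + 64
263 = 4×64 + 7
64 = 9×7 + 1
7 = 7×1 + 0  (stop)
So 187427/16854 = [11; 8, 3, 2, 4, 9, 7].

[11; 8, 3, 2, 4, 9, 7]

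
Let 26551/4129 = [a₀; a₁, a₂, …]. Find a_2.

3

26551 = 6·4129 + 1777   →  a_0 = 6
4129 = 2·1777 + 575   →  a_1 = 2
1777 = 3·575 + 52   →  a_2 = 3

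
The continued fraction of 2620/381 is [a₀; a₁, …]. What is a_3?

2620 = 6·381 + 334   →  a_0 = 6
381 = 1·334 + 47   →  a_1 = 1
334 = 7·47 + 5   →  a_2 = 7
47 = 9·5 + 2   →  a_3 = 9

9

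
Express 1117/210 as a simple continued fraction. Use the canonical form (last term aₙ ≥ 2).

[5; 3, 7, 2, 4]

1117 = 5·210 + 67
210 = 3·67 + 9
67 = 7·9 + 4
9 = 2·4 + 1
4 = 4·1 + 0  (stop)
So 1117/210 = [5; 3, 7, 2, 4].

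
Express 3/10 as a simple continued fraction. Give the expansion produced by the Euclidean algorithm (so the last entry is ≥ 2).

3 = 0·10 + 3
10 = 3·3 + 1
3 = 3·1 + 0  (stop)
So 3/10 = [0; 3, 3].

[0; 3, 3]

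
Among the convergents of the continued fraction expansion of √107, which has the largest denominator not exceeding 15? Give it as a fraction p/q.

31/3

√107 = [10; 2, 1, 9, 1, 2, 20, …] (period length 6).
Convergents:
  p_0/q_0 = 10/1
  p_1/q_1 = 21/2
  p_2/q_2 = 31/3
  p_3/q_3 = 300/29
q_2 = 3 ≤ 15 < 29 = q_3, so the answer is 31/3.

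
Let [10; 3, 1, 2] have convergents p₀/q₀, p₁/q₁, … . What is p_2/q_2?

Using pₖ = aₖpₖ₋₁ + pₖ₋₂, qₖ = aₖqₖ₋₁ + qₖ₋₂ (with p₋₁=1, p₋₂=0, q₋₁=0, q₋₂=1):
  k=0: a=10, p=10, q=1
  k=1: a=3, p=31, q=3
  k=2: a=1, p=41, q=4

41/4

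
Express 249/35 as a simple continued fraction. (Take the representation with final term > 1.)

249 = 7*35 + 4
35 = 8*4 + 3
4 = 1*3 + 1
3 = 3*1 + 0  (stop)
So 249/35 = [7; 8, 1, 3].

[7; 8, 1, 3]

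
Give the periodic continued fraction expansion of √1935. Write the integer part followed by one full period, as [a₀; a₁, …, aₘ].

[43; 1, 86]

a₀ = ⌊√1935⌋ = 43.
With m₀=0, d₀=1 and mₖ₊₁ = dₖaₖ − mₖ, dₖ₊₁ = (n − mₖ₊₁²)/dₖ, aₖ₊₁ = ⌊(a₀+mₖ₊₁)/dₖ₊₁⌋:
  k=1: m=43, d=86, a=1
  k=2: m=43, d=1, a=86
d=1 and a=2a₀=86 at k=2, so the next step gives (m, d) = (43, 86) again — its k=1 value — and the period has length 2.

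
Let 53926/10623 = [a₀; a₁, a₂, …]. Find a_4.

3

53926 = 5·10623 + 811   →  a_0 = 5
10623 = 13·811 + 80   →  a_1 = 13
811 = 10·80 + 11   →  a_2 = 10
80 = 7·11 + 3   →  a_3 = 7
11 = 3·3 + 2   →  a_4 = 3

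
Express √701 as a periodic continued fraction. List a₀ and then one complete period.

a₀ = ⌊√701⌋ = 26.
With m₀=0, d₀=1 and mₖ₊₁ = dₖaₖ − mₖ, dₖ₊₁ = (n − mₖ₊₁²)/dₖ, aₖ₊₁ = ⌊(a₀+mₖ₊₁)/dₖ₊₁⌋:
  k=1: m=26, d=25, a=2
  k=2: m=24, d=5, a=10
  k=3: m=26, d=5, a=10
  k=4: m=24, d=25, a=2
  k=5: m=26, d=1, a=52
d=1 and a=2a₀=52 at k=5, so the next step gives (m, d) = (26, 25) again — its k=1 value — and the period has length 5.

[26; 2, 10, 10, 2, 52]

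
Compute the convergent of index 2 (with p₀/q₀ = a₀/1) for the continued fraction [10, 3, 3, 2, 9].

103/10

Using pₖ = aₖpₖ₋₁ + pₖ₋₂, qₖ = aₖqₖ₋₁ + qₖ₋₂ (with p₋₁=1, p₋₂=0, q₋₁=0, q₋₂=1):
  k=0: a=10, p=10, q=1
  k=1: a=3, p=31, q=3
  k=2: a=3, p=103, q=10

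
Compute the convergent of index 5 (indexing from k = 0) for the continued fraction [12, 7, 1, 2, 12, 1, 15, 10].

3724/307

Using pₖ = aₖpₖ₋₁ + pₖ₋₂, qₖ = aₖqₖ₋₁ + qₖ₋₂ (with p₋₁=1, p₋₂=0, q₋₁=0, q₋₂=1):
  k=0: a=12, p=12, q=1
  k=1: a=7, p=85, q=7
  k=2: a=1, p=97, q=8
  k=3: a=2, p=279, q=23
  k=4: a=12, p=3445, q=284
  k=5: a=1, p=3724, q=307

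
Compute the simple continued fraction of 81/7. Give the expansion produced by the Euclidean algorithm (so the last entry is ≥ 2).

[11; 1, 1, 3]

81 = 11×7 + 4
7 = 1×4 + 3
4 = 1×3 + 1
3 = 3×1 + 0  (stop)
So 81/7 = [11; 1, 1, 3].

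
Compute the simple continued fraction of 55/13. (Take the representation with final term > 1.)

[4; 4, 3]

55 = 4*13 + 3
13 = 4*3 + 1
3 = 3*1 + 0  (stop)
So 55/13 = [4; 4, 3].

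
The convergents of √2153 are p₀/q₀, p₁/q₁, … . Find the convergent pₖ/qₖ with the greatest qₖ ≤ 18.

√2153 = [46; 2, 2, 92, …] (period length 3).
Convergents:
  p_0/q_0 = 46/1
  p_1/q_1 = 93/2
  p_2/q_2 = 232/5
  p_3/q_3 = 21437/462
q_2 = 5 ≤ 18 < 462 = q_3, so the answer is 232/5.

232/5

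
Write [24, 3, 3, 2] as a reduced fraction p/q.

Using pₖ = aₖpₖ₋₁ + pₖ₋₂ and qₖ = aₖqₖ₋₁ + qₖ₋₂:
  k=0: a=24, p=24, q=1
  k=1: a=3, p=73, q=3
  k=2: a=3, p=243, q=10
  k=3: a=2, p=559, q=23

559/23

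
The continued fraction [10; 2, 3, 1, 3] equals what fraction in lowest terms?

355/34

Fold from the inside: start with 3/1.
  1 + 1/3 = 4/3
  3 + 3/4 = 15/4
  2 + 4/15 = 34/15
  10 + 15/34 = 355/34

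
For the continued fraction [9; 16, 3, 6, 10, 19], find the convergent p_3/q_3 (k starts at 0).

Using pₖ = aₖpₖ₋₁ + pₖ₋₂, qₖ = aₖqₖ₋₁ + qₖ₋₂ (with p₋₁=1, p₋₂=0, q₋₁=0, q₋₂=1):
  k=0: a=9, p=9, q=1
  k=1: a=16, p=145, q=16
  k=2: a=3, p=444, q=49
  k=3: a=6, p=2809, q=310

2809/310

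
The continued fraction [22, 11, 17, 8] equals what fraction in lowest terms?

Using pₖ = aₖpₖ₋₁ + pₖ₋₂ and qₖ = aₖqₖ₋₁ + qₖ₋₂:
  k=0: a=22, p=22, q=1
  k=1: a=11, p=243, q=11
  k=2: a=17, p=4153, q=188
  k=3: a=8, p=33467, q=1515

33467/1515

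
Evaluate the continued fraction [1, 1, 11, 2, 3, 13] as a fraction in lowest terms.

2219/1156

Using pₖ = aₖpₖ₋₁ + pₖ₋₂ and qₖ = aₖqₖ₋₁ + qₖ₋₂:
  k=0: a=1, p=1, q=1
  k=1: a=1, p=2, q=1
  k=2: a=11, p=23, q=12
  k=3: a=2, p=48, q=25
  k=4: a=3, p=167, q=87
  k=5: a=13, p=2219, q=1156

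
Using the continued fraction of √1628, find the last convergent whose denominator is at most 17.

121/3

√1628 = [40; 2, 1, 6, 1, 2, 80, …] (period length 6).
Convergents:
  p_0/q_0 = 40/1
  p_1/q_1 = 81/2
  p_2/q_2 = 121/3
  p_3/q_3 = 807/20
q_2 = 3 ≤ 17 < 20 = q_3, so the answer is 121/3.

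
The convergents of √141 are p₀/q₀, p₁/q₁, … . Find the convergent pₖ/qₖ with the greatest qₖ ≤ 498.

2268/191

√141 = [11; 1, 6, 1, 22, …] (period length 4).
Convergents:
  p_0/q_0 = 11/1
  p_1/q_1 = 12/1
  p_2/q_2 = 83/7
  p_3/q_3 = 95/8
  p_4/q_4 = 2173/183
  p_5/q_5 = 2268/191
  p_6/q_6 = 15781/1329
q_5 = 191 ≤ 498 < 1329 = q_6, so the answer is 2268/191.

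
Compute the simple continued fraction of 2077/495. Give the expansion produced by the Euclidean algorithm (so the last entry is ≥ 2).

[4; 5, 9, 1, 2, 3]

2077 = 4×495 + 97
495 = 5×97 + 10
97 = 9×10 + 7
10 = 1×7 + 3
7 = 2×3 + 1
3 = 3×1 + 0  (stop)
So 2077/495 = [4; 5, 9, 1, 2, 3].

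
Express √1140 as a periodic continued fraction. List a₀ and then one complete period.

[33; 1, 3, 4, 3, 1, 66]

a₀ = ⌊√1140⌋ = 33.
With m₀=0, d₀=1 and mₖ₊₁ = dₖaₖ − mₖ, dₖ₊₁ = (n − mₖ₊₁²)/dₖ, aₖ₊₁ = ⌊(a₀+mₖ₊₁)/dₖ₊₁⌋:
  k=1: m=33, d=51, a=1
  k=2: m=18, d=16, a=3
  k=3: m=30, d=15, a=4
  k=4: m=30, d=16, a=3
  k=5: m=18, d=51, a=1
  k=6: m=33, d=1, a=66
d=1 and a=2a₀=66 at k=6, so the next step gives (m, d) = (33, 51) again — its k=1 value — and the period has length 6.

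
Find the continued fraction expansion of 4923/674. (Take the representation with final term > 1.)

4923 = 7*674 + 205
674 = 3*205 + 59
205 = 3*59 + 28
59 = 2*28 + 3
28 = 9*3 + 1
3 = 3*1 + 0  (stop)
So 4923/674 = [7; 3, 3, 2, 9, 3].

[7; 3, 3, 2, 9, 3]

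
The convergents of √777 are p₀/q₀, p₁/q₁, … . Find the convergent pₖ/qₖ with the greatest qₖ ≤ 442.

12237/439

√777 = [27; 1, 6, 1, 54, …] (period length 4).
Convergents:
  p_0/q_0 = 27/1
  p_1/q_1 = 28/1
  p_2/q_2 = 195/7
  p_3/q_3 = 223/8
  p_4/q_4 = 12237/439
  p_5/q_5 = 12460/447
q_4 = 439 ≤ 442 < 447 = q_5, so the answer is 12237/439.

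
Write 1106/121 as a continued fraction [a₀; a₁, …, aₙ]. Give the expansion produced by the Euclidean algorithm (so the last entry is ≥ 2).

[9; 7, 8, 2]

1106 = 9×121 + 17
121 = 7×17 + 2
17 = 8×2 + 1
2 = 2×1 + 0  (stop)
So 1106/121 = [9; 7, 8, 2].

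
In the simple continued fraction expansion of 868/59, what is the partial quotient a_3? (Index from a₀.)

2

868 = 14·59 + 42   →  a_0 = 14
59 = 1·42 + 17   →  a_1 = 1
42 = 2·17 + 8   →  a_2 = 2
17 = 2·8 + 1   →  a_3 = 2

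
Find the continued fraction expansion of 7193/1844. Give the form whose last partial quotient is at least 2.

[3; 1, 9, 13, 14]

7193 = 3*1844 + 1661
1844 = 1*1661 + 183
1661 = 9*183 + 14
183 = 13*14 + 1
14 = 14*1 + 0  (stop)
So 7193/1844 = [3; 1, 9, 13, 14].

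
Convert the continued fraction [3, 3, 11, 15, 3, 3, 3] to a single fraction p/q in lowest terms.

57395/17269

Using pₖ = aₖpₖ₋₁ + pₖ₋₂ and qₖ = aₖqₖ₋₁ + qₖ₋₂:
  k=0: a=3, p=3, q=1
  k=1: a=3, p=10, q=3
  k=2: a=11, p=113, q=34
  k=3: a=15, p=1705, q=513
  k=4: a=3, p=5228, q=1573
  k=5: a=3, p=17389, q=5232
  k=6: a=3, p=57395, q=17269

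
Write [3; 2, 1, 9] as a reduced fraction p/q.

97/29

Fold from the inside: start with 9/1.
  1 + 1/9 = 10/9
  2 + 9/10 = 29/10
  3 + 10/29 = 97/29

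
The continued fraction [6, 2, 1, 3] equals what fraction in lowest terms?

70/11

Fold from the inside: start with 3/1.
  1 + 1/3 = 4/3
  2 + 3/4 = 11/4
  6 + 4/11 = 70/11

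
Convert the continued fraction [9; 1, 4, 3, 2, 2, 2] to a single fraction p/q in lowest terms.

2129/217

Using pₖ = aₖpₖ₋₁ + pₖ₋₂ and qₖ = aₖqₖ₋₁ + qₖ₋₂:
  k=0: a=9, p=9, q=1
  k=1: a=1, p=10, q=1
  k=2: a=4, p=49, q=5
  k=3: a=3, p=157, q=16
  k=4: a=2, p=363, q=37
  k=5: a=2, p=883, q=90
  k=6: a=2, p=2129, q=217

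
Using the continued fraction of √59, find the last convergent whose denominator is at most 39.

169/22

√59 = [7; 1, 2, 7, 2, 1, 14, …] (period length 6).
Convergents:
  p_0/q_0 = 7/1
  p_1/q_1 = 8/1
  p_2/q_2 = 23/3
  p_3/q_3 = 169/22
  p_4/q_4 = 361/47
q_3 = 22 ≤ 39 < 47 = q_4, so the answer is 169/22.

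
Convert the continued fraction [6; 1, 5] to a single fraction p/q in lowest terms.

Fold from the inside: start with 5/1.
  1 + 1/5 = 6/5
  6 + 5/6 = 41/6

41/6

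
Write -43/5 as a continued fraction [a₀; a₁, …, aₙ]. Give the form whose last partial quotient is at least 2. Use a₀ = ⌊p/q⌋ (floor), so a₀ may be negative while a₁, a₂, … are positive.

-43 = -9·5 + 2
5 = 2·2 + 1
2 = 2·1 + 0  (stop)
So -43/5 = [-9; 2, 2].

[-9; 2, 2]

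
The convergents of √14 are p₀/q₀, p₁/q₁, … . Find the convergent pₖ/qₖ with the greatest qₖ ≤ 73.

√14 = [3; 1, 2, 1, 6, …] (period length 4).
Convergents:
  p_0/q_0 = 3/1
  p_1/q_1 = 4/1
  p_2/q_2 = 11/3
  p_3/q_3 = 15/4
  p_4/q_4 = 101/27
  p_5/q_5 = 116/31
  p_6/q_6 = 333/89
q_5 = 31 ≤ 73 < 89 = q_6, so the answer is 116/31.

116/31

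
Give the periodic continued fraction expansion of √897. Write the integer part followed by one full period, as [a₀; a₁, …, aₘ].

[29; 1, 18, 1, 58]

a₀ = ⌊√897⌋ = 29.
With m₀=0, d₀=1 and mₖ₊₁ = dₖaₖ − mₖ, dₖ₊₁ = (n − mₖ₊₁²)/dₖ, aₖ₊₁ = ⌊(a₀+mₖ₊₁)/dₖ₊₁⌋:
  k=1: m=29, d=56, a=1
  k=2: m=27, d=3, a=18
  k=3: m=27, d=56, a=1
  k=4: m=29, d=1, a=58
d=1 and a=2a₀=58 at k=4, so the next step gives (m, d) = (29, 56) again — its k=1 value — and the period has length 4.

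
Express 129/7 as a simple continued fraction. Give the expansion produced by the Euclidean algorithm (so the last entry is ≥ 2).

[18; 2, 3]

129 = 18·7 + 3
7 = 2·3 + 1
3 = 3·1 + 0  (stop)
So 129/7 = [18; 2, 3].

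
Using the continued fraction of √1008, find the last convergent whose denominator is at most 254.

√1008 = [31; 1, 2, 1, 62, …] (period length 4).
Convergents:
  p_0/q_0 = 31/1
  p_1/q_1 = 32/1
  p_2/q_2 = 95/3
  p_3/q_3 = 127/4
  p_4/q_4 = 7969/251
  p_5/q_5 = 8096/255
q_4 = 251 ≤ 254 < 255 = q_5, so the answer is 7969/251.

7969/251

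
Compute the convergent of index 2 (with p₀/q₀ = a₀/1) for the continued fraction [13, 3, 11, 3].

453/34

Using pₖ = aₖpₖ₋₁ + pₖ₋₂, qₖ = aₖqₖ₋₁ + qₖ₋₂ (with p₋₁=1, p₋₂=0, q₋₁=0, q₋₂=1):
  k=0: a=13, p=13, q=1
  k=1: a=3, p=40, q=3
  k=2: a=11, p=453, q=34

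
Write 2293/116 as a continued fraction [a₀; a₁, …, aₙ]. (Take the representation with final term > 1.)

2293 = 19*116 + 89
116 = 1*89 + 27
89 = 3*27 + 8
27 = 3*8 + 3
8 = 2*3 + 2
3 = 1*2 + 1
2 = 2*1 + 0  (stop)
So 2293/116 = [19; 1, 3, 3, 2, 1, 2].

[19; 1, 3, 3, 2, 1, 2]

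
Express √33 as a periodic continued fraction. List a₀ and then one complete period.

a₀ = ⌊√33⌋ = 5.
With m₀=0, d₀=1 and mₖ₊₁ = dₖaₖ − mₖ, dₖ₊₁ = (n − mₖ₊₁²)/dₖ, aₖ₊₁ = ⌊(a₀+mₖ₊₁)/dₖ₊₁⌋:
  k=1: m=5, d=8, a=1
  k=2: m=3, d=3, a=2
  k=3: m=3, d=8, a=1
  k=4: m=5, d=1, a=10
d=1 and a=2a₀=10 at k=4, so the next step gives (m, d) = (5, 8) again — its k=1 value — and the period has length 4.

[5; 1, 2, 1, 10]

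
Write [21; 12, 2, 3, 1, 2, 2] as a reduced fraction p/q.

15473/734

Using pₖ = aₖpₖ₋₁ + pₖ₋₂ and qₖ = aₖqₖ₋₁ + qₖ₋₂:
  k=0: a=21, p=21, q=1
  k=1: a=12, p=253, q=12
  k=2: a=2, p=527, q=25
  k=3: a=3, p=1834, q=87
  k=4: a=1, p=2361, q=112
  k=5: a=2, p=6556, q=311
  k=6: a=2, p=15473, q=734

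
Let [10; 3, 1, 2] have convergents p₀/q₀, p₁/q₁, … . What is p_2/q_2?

41/4

Using pₖ = aₖpₖ₋₁ + pₖ₋₂, qₖ = aₖqₖ₋₁ + qₖ₋₂ (with p₋₁=1, p₋₂=0, q₋₁=0, q₋₂=1):
  k=0: a=10, p=10, q=1
  k=1: a=3, p=31, q=3
  k=2: a=1, p=41, q=4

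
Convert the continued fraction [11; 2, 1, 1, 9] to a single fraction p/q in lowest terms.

Using pₖ = aₖpₖ₋₁ + pₖ₋₂ and qₖ = aₖqₖ₋₁ + qₖ₋₂:
  k=0: a=11, p=11, q=1
  k=1: a=2, p=23, q=2
  k=2: a=1, p=34, q=3
  k=3: a=1, p=57, q=5
  k=4: a=9, p=547, q=48

547/48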